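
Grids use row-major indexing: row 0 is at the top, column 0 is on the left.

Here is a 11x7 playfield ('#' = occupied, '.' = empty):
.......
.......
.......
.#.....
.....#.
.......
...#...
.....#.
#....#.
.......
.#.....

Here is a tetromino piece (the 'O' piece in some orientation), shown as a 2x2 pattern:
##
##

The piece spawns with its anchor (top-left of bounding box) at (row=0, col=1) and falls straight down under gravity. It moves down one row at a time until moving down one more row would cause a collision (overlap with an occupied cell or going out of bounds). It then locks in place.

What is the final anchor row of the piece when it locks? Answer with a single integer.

Spawn at (row=0, col=1). Try each row:
  row 0: fits
  row 1: fits
  row 2: blocked -> lock at row 1

Answer: 1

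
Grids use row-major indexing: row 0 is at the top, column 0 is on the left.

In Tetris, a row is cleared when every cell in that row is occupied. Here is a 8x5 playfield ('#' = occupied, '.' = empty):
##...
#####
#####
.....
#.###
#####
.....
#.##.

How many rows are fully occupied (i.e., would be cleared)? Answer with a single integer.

Check each row:
  row 0: 3 empty cells -> not full
  row 1: 0 empty cells -> FULL (clear)
  row 2: 0 empty cells -> FULL (clear)
  row 3: 5 empty cells -> not full
  row 4: 1 empty cell -> not full
  row 5: 0 empty cells -> FULL (clear)
  row 6: 5 empty cells -> not full
  row 7: 2 empty cells -> not full
Total rows cleared: 3

Answer: 3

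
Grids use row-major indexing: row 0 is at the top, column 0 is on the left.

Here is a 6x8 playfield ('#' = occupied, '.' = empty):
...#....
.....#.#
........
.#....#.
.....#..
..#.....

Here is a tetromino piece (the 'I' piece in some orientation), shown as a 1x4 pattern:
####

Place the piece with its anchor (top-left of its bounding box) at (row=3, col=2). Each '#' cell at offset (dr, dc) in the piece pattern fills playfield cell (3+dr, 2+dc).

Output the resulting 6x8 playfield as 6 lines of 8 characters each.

Answer: ...#....
.....#.#
........
.######.
.....#..
..#.....

Derivation:
Fill (3+0,2+0) = (3,2)
Fill (3+0,2+1) = (3,3)
Fill (3+0,2+2) = (3,4)
Fill (3+0,2+3) = (3,5)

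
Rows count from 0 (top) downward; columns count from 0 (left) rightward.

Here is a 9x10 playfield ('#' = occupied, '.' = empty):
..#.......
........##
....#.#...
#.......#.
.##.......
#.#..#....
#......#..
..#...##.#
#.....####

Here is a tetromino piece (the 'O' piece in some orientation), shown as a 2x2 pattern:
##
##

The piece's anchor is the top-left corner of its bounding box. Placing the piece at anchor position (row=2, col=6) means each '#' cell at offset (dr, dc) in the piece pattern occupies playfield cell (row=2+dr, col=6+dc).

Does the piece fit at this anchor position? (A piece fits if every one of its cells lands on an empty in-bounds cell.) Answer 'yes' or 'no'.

Answer: no

Derivation:
Check each piece cell at anchor (2, 6):
  offset (0,0) -> (2,6): occupied ('#') -> FAIL
  offset (0,1) -> (2,7): empty -> OK
  offset (1,0) -> (3,6): empty -> OK
  offset (1,1) -> (3,7): empty -> OK
All cells valid: no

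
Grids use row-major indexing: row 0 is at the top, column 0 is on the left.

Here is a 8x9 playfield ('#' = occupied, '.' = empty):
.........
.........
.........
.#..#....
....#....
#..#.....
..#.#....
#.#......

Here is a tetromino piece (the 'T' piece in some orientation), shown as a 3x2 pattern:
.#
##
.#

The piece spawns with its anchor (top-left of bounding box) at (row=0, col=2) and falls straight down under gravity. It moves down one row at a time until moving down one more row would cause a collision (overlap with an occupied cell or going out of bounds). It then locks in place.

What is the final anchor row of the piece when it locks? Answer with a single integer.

Answer: 2

Derivation:
Spawn at (row=0, col=2). Try each row:
  row 0: fits
  row 1: fits
  row 2: fits
  row 3: blocked -> lock at row 2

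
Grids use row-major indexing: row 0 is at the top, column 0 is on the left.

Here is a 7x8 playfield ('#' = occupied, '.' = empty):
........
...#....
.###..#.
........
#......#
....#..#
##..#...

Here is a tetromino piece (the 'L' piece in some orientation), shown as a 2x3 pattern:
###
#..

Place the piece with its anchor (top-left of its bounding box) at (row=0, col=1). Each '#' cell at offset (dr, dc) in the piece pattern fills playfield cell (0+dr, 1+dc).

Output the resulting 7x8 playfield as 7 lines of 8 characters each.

Answer: .###....
.#.#....
.###..#.
........
#......#
....#..#
##..#...

Derivation:
Fill (0+0,1+0) = (0,1)
Fill (0+0,1+1) = (0,2)
Fill (0+0,1+2) = (0,3)
Fill (0+1,1+0) = (1,1)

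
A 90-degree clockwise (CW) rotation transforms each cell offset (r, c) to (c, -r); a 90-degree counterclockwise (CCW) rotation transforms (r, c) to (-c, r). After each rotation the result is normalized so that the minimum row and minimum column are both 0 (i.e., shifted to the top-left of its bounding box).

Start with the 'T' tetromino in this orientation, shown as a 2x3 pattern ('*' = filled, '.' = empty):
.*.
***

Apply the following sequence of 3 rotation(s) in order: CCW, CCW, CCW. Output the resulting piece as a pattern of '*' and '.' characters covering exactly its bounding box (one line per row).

Answer: *.
**
*.

Derivation:
Start:
.*.
***
After rotation 1 (CCW):
.*
**
.*
After rotation 2 (CCW):
***
.*.
After rotation 3 (CCW):
*.
**
*.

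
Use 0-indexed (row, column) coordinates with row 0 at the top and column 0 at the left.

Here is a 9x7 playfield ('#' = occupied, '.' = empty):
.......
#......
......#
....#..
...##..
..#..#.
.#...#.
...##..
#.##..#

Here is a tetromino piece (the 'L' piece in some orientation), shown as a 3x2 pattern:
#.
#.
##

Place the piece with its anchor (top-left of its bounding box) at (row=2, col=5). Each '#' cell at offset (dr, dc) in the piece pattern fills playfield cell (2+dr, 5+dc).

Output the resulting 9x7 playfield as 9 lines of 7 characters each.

Fill (2+0,5+0) = (2,5)
Fill (2+1,5+0) = (3,5)
Fill (2+2,5+0) = (4,5)
Fill (2+2,5+1) = (4,6)

Answer: .......
#......
.....##
....##.
...####
..#..#.
.#...#.
...##..
#.##..#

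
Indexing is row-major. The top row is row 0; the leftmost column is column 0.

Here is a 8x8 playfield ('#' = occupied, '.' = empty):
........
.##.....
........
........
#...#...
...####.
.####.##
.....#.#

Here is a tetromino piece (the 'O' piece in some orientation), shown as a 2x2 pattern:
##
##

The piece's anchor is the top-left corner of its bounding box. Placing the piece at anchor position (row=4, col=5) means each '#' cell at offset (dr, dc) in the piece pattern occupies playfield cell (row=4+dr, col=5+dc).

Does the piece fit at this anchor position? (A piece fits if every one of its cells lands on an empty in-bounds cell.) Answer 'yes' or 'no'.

Answer: no

Derivation:
Check each piece cell at anchor (4, 5):
  offset (0,0) -> (4,5): empty -> OK
  offset (0,1) -> (4,6): empty -> OK
  offset (1,0) -> (5,5): occupied ('#') -> FAIL
  offset (1,1) -> (5,6): occupied ('#') -> FAIL
All cells valid: no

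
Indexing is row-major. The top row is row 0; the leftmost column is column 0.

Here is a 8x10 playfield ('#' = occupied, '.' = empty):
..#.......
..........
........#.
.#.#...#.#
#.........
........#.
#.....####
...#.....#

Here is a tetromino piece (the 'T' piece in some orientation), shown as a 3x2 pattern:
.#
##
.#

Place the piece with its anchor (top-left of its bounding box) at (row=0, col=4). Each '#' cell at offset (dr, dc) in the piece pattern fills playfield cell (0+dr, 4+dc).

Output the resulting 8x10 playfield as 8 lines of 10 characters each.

Fill (0+0,4+1) = (0,5)
Fill (0+1,4+0) = (1,4)
Fill (0+1,4+1) = (1,5)
Fill (0+2,4+1) = (2,5)

Answer: ..#..#....
....##....
.....#..#.
.#.#...#.#
#.........
........#.
#.....####
...#.....#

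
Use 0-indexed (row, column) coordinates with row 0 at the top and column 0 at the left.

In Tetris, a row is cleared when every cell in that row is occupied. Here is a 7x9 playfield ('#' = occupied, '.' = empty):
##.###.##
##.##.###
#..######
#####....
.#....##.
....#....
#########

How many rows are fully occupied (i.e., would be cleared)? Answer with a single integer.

Check each row:
  row 0: 2 empty cells -> not full
  row 1: 2 empty cells -> not full
  row 2: 2 empty cells -> not full
  row 3: 4 empty cells -> not full
  row 4: 6 empty cells -> not full
  row 5: 8 empty cells -> not full
  row 6: 0 empty cells -> FULL (clear)
Total rows cleared: 1

Answer: 1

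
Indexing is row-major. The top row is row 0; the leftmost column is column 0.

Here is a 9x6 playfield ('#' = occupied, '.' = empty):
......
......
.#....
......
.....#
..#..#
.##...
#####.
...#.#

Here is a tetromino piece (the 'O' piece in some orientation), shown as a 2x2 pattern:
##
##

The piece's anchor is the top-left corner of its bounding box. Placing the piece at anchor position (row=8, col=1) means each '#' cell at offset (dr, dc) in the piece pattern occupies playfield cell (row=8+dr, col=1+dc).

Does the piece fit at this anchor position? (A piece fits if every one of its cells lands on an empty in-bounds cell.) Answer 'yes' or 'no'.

Answer: no

Derivation:
Check each piece cell at anchor (8, 1):
  offset (0,0) -> (8,1): empty -> OK
  offset (0,1) -> (8,2): empty -> OK
  offset (1,0) -> (9,1): out of bounds -> FAIL
  offset (1,1) -> (9,2): out of bounds -> FAIL
All cells valid: no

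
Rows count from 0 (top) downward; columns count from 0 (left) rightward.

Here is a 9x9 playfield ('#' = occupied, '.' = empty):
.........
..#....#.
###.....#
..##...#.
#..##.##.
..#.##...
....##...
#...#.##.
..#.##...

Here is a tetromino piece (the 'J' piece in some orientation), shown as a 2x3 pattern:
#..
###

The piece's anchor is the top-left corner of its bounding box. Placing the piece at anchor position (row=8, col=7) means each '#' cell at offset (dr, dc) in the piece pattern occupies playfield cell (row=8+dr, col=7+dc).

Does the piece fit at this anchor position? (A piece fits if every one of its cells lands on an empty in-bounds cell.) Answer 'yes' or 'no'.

Answer: no

Derivation:
Check each piece cell at anchor (8, 7):
  offset (0,0) -> (8,7): empty -> OK
  offset (1,0) -> (9,7): out of bounds -> FAIL
  offset (1,1) -> (9,8): out of bounds -> FAIL
  offset (1,2) -> (9,9): out of bounds -> FAIL
All cells valid: no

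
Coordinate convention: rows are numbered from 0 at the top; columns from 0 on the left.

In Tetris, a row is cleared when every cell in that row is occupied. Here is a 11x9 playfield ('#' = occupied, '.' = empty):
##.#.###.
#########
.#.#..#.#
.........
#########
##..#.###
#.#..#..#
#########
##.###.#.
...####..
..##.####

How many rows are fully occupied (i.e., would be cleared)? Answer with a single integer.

Check each row:
  row 0: 3 empty cells -> not full
  row 1: 0 empty cells -> FULL (clear)
  row 2: 5 empty cells -> not full
  row 3: 9 empty cells -> not full
  row 4: 0 empty cells -> FULL (clear)
  row 5: 3 empty cells -> not full
  row 6: 5 empty cells -> not full
  row 7: 0 empty cells -> FULL (clear)
  row 8: 3 empty cells -> not full
  row 9: 5 empty cells -> not full
  row 10: 3 empty cells -> not full
Total rows cleared: 3

Answer: 3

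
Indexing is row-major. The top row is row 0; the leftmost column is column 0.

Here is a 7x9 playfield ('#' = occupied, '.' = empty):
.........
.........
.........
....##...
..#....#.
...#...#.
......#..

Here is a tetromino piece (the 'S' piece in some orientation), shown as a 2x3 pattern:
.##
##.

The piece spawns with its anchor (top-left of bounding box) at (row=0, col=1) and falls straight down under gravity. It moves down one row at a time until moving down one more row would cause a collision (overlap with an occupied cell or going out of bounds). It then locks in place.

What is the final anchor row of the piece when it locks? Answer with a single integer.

Answer: 2

Derivation:
Spawn at (row=0, col=1). Try each row:
  row 0: fits
  row 1: fits
  row 2: fits
  row 3: blocked -> lock at row 2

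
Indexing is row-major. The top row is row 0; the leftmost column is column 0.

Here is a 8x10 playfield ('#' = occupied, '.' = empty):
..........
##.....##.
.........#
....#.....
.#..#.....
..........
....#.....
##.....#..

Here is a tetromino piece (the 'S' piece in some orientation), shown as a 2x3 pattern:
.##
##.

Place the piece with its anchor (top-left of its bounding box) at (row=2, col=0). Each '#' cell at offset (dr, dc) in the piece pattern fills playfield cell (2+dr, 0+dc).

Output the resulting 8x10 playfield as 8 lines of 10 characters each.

Answer: ..........
##.....##.
.##......#
##..#.....
.#..#.....
..........
....#.....
##.....#..

Derivation:
Fill (2+0,0+1) = (2,1)
Fill (2+0,0+2) = (2,2)
Fill (2+1,0+0) = (3,0)
Fill (2+1,0+1) = (3,1)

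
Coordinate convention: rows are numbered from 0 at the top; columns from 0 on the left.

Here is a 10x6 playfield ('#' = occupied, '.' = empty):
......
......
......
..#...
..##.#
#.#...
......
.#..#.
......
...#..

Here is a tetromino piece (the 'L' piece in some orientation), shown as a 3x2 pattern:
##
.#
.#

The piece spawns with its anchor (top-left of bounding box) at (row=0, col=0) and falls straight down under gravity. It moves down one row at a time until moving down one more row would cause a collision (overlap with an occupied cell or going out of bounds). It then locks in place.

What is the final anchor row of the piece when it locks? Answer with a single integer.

Spawn at (row=0, col=0). Try each row:
  row 0: fits
  row 1: fits
  row 2: fits
  row 3: fits
  row 4: fits
  row 5: blocked -> lock at row 4

Answer: 4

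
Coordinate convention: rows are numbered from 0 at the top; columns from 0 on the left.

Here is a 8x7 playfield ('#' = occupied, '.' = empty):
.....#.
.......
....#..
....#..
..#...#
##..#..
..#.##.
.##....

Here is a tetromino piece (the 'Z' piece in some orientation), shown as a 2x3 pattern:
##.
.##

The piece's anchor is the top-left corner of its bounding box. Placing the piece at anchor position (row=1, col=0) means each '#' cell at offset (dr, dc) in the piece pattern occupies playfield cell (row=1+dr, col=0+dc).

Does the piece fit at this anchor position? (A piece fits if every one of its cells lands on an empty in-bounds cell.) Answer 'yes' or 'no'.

Check each piece cell at anchor (1, 0):
  offset (0,0) -> (1,0): empty -> OK
  offset (0,1) -> (1,1): empty -> OK
  offset (1,1) -> (2,1): empty -> OK
  offset (1,2) -> (2,2): empty -> OK
All cells valid: yes

Answer: yes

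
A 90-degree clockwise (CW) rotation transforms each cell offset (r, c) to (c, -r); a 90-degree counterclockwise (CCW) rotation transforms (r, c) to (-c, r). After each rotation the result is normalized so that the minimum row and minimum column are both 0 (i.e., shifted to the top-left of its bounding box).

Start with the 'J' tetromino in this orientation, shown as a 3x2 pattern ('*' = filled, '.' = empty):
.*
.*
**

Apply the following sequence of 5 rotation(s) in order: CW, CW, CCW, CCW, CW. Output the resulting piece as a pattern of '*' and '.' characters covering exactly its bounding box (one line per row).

Answer: *..
***

Derivation:
Start:
.*
.*
**
After rotation 1 (CW):
*..
***
After rotation 2 (CW):
**
*.
*.
After rotation 3 (CCW):
*..
***
After rotation 4 (CCW):
.*
.*
**
After rotation 5 (CW):
*..
***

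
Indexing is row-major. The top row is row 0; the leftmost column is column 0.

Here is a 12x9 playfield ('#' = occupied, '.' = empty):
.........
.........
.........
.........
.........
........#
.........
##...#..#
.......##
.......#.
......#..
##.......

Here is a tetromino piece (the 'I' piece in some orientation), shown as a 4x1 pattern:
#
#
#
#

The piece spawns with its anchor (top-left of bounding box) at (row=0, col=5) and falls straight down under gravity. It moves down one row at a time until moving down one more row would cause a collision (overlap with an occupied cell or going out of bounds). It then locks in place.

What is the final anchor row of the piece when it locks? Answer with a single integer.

Answer: 3

Derivation:
Spawn at (row=0, col=5). Try each row:
  row 0: fits
  row 1: fits
  row 2: fits
  row 3: fits
  row 4: blocked -> lock at row 3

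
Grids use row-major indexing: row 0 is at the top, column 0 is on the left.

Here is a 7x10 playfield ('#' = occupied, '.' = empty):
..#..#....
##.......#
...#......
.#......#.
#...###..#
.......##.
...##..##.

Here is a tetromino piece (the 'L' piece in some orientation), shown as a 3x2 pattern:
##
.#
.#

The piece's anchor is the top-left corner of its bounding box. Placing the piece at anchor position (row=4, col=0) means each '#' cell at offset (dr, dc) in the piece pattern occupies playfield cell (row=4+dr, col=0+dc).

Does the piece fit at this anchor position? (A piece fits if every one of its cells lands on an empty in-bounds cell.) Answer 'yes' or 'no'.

Answer: no

Derivation:
Check each piece cell at anchor (4, 0):
  offset (0,0) -> (4,0): occupied ('#') -> FAIL
  offset (0,1) -> (4,1): empty -> OK
  offset (1,1) -> (5,1): empty -> OK
  offset (2,1) -> (6,1): empty -> OK
All cells valid: no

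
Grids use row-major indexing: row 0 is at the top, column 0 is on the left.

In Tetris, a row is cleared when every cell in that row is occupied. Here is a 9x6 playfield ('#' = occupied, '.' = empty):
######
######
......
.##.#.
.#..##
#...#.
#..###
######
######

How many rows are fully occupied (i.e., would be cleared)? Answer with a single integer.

Check each row:
  row 0: 0 empty cells -> FULL (clear)
  row 1: 0 empty cells -> FULL (clear)
  row 2: 6 empty cells -> not full
  row 3: 3 empty cells -> not full
  row 4: 3 empty cells -> not full
  row 5: 4 empty cells -> not full
  row 6: 2 empty cells -> not full
  row 7: 0 empty cells -> FULL (clear)
  row 8: 0 empty cells -> FULL (clear)
Total rows cleared: 4

Answer: 4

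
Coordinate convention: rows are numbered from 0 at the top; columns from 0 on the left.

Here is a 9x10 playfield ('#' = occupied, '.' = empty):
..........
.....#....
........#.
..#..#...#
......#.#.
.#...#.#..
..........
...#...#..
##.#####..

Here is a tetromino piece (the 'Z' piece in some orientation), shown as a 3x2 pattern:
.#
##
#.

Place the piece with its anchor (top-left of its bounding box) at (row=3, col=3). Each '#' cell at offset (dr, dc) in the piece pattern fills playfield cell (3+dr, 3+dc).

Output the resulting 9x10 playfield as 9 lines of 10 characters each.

Answer: ..........
.....#....
........#.
..#.##...#
...##.#.#.
.#.#.#.#..
..........
...#...#..
##.#####..

Derivation:
Fill (3+0,3+1) = (3,4)
Fill (3+1,3+0) = (4,3)
Fill (3+1,3+1) = (4,4)
Fill (3+2,3+0) = (5,3)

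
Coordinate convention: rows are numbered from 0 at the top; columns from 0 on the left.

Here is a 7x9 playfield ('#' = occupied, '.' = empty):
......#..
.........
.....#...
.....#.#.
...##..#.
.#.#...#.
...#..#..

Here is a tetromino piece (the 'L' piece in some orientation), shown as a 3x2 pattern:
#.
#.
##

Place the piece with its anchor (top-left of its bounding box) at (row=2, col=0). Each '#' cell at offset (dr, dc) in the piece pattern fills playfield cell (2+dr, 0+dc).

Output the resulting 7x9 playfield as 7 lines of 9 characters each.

Fill (2+0,0+0) = (2,0)
Fill (2+1,0+0) = (3,0)
Fill (2+2,0+0) = (4,0)
Fill (2+2,0+1) = (4,1)

Answer: ......#..
.........
#....#...
#....#.#.
##.##..#.
.#.#...#.
...#..#..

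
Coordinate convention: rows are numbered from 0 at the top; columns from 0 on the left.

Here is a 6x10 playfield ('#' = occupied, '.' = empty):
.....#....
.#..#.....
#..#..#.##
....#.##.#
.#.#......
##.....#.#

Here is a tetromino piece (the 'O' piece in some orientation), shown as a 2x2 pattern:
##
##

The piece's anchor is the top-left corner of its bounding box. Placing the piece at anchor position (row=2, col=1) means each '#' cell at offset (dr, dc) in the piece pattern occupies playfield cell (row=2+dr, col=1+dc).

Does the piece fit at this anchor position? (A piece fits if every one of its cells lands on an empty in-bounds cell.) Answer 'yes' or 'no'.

Answer: yes

Derivation:
Check each piece cell at anchor (2, 1):
  offset (0,0) -> (2,1): empty -> OK
  offset (0,1) -> (2,2): empty -> OK
  offset (1,0) -> (3,1): empty -> OK
  offset (1,1) -> (3,2): empty -> OK
All cells valid: yes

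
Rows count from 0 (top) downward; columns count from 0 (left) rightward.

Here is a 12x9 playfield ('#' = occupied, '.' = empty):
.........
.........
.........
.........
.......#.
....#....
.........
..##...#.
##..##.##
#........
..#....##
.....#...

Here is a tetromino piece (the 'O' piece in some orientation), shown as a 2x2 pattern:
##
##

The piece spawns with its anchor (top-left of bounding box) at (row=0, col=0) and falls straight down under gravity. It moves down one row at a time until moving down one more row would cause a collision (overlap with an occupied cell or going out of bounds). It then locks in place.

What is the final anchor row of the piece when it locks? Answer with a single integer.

Spawn at (row=0, col=0). Try each row:
  row 0: fits
  row 1: fits
  row 2: fits
  row 3: fits
  row 4: fits
  row 5: fits
  row 6: fits
  row 7: blocked -> lock at row 6

Answer: 6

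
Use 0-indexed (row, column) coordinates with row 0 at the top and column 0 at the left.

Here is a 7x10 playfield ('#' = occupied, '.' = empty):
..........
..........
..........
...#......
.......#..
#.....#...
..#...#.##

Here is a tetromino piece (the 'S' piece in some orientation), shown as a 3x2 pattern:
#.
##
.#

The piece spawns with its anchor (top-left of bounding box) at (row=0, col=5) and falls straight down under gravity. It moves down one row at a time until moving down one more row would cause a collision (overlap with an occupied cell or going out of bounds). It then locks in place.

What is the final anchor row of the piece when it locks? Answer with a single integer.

Spawn at (row=0, col=5). Try each row:
  row 0: fits
  row 1: fits
  row 2: fits
  row 3: blocked -> lock at row 2

Answer: 2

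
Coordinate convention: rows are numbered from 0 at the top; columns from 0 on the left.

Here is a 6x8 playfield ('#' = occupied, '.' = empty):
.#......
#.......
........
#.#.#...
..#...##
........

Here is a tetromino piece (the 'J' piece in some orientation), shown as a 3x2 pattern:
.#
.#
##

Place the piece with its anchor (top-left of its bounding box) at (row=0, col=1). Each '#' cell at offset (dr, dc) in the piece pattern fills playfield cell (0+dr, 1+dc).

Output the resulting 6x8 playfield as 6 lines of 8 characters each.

Fill (0+0,1+1) = (0,2)
Fill (0+1,1+1) = (1,2)
Fill (0+2,1+0) = (2,1)
Fill (0+2,1+1) = (2,2)

Answer: .##.....
#.#.....
.##.....
#.#.#...
..#...##
........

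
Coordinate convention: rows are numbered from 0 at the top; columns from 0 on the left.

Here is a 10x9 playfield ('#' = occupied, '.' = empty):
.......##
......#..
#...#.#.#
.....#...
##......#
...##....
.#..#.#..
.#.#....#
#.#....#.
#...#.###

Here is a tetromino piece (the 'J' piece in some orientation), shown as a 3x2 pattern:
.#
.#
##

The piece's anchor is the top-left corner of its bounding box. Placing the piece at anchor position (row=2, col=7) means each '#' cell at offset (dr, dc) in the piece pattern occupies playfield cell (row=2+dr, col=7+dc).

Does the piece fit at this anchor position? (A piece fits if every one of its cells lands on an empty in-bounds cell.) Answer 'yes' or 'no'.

Check each piece cell at anchor (2, 7):
  offset (0,1) -> (2,8): occupied ('#') -> FAIL
  offset (1,1) -> (3,8): empty -> OK
  offset (2,0) -> (4,7): empty -> OK
  offset (2,1) -> (4,8): occupied ('#') -> FAIL
All cells valid: no

Answer: no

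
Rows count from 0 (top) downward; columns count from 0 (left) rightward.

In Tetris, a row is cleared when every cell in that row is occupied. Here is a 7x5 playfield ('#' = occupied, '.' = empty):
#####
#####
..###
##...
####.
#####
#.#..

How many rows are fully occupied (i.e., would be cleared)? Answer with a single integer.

Answer: 3

Derivation:
Check each row:
  row 0: 0 empty cells -> FULL (clear)
  row 1: 0 empty cells -> FULL (clear)
  row 2: 2 empty cells -> not full
  row 3: 3 empty cells -> not full
  row 4: 1 empty cell -> not full
  row 5: 0 empty cells -> FULL (clear)
  row 6: 3 empty cells -> not full
Total rows cleared: 3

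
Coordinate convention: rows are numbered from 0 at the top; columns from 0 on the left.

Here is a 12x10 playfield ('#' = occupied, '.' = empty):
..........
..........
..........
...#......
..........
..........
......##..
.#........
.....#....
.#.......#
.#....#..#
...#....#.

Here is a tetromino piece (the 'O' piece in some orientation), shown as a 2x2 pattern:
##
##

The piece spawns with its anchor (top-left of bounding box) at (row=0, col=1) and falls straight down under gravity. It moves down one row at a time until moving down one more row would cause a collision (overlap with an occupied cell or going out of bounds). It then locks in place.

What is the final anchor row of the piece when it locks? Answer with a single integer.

Answer: 5

Derivation:
Spawn at (row=0, col=1). Try each row:
  row 0: fits
  row 1: fits
  row 2: fits
  row 3: fits
  row 4: fits
  row 5: fits
  row 6: blocked -> lock at row 5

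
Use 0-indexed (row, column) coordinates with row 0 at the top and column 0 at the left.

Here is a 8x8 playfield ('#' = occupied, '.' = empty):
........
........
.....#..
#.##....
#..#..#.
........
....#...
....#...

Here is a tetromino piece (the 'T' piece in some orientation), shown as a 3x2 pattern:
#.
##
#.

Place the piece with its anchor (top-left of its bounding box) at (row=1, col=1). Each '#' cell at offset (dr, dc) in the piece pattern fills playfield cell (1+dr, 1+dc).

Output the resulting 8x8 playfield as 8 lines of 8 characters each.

Answer: ........
.#......
.##..#..
####....
#..#..#.
........
....#...
....#...

Derivation:
Fill (1+0,1+0) = (1,1)
Fill (1+1,1+0) = (2,1)
Fill (1+1,1+1) = (2,2)
Fill (1+2,1+0) = (3,1)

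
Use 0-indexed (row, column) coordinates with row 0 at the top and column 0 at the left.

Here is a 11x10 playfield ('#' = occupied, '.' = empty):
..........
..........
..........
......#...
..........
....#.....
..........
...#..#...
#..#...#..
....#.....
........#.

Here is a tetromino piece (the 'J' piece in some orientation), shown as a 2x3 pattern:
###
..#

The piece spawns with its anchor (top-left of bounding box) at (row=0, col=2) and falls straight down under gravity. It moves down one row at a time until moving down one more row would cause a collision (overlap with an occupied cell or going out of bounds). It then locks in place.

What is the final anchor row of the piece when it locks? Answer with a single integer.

Spawn at (row=0, col=2). Try each row:
  row 0: fits
  row 1: fits
  row 2: fits
  row 3: fits
  row 4: blocked -> lock at row 3

Answer: 3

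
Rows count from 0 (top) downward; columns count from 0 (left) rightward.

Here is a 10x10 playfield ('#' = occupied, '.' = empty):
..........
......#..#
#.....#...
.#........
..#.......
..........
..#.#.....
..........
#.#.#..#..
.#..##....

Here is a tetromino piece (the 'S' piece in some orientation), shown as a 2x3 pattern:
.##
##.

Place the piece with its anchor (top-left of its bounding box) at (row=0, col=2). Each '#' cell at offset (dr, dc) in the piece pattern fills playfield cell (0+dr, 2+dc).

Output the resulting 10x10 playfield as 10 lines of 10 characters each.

Answer: ...##.....
..##..#..#
#.....#...
.#........
..#.......
..........
..#.#.....
..........
#.#.#..#..
.#..##....

Derivation:
Fill (0+0,2+1) = (0,3)
Fill (0+0,2+2) = (0,4)
Fill (0+1,2+0) = (1,2)
Fill (0+1,2+1) = (1,3)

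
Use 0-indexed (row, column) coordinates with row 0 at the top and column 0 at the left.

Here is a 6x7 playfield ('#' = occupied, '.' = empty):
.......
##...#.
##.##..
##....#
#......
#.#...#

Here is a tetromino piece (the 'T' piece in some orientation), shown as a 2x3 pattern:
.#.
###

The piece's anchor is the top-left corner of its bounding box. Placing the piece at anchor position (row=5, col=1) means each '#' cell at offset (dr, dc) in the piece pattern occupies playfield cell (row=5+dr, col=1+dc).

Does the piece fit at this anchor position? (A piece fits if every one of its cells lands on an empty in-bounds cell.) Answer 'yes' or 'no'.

Answer: no

Derivation:
Check each piece cell at anchor (5, 1):
  offset (0,1) -> (5,2): occupied ('#') -> FAIL
  offset (1,0) -> (6,1): out of bounds -> FAIL
  offset (1,1) -> (6,2): out of bounds -> FAIL
  offset (1,2) -> (6,3): out of bounds -> FAIL
All cells valid: no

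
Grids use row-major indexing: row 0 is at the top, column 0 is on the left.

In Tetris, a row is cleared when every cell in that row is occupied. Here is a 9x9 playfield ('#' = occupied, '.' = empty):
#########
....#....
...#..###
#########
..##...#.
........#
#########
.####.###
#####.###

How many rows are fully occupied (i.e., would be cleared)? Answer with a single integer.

Check each row:
  row 0: 0 empty cells -> FULL (clear)
  row 1: 8 empty cells -> not full
  row 2: 5 empty cells -> not full
  row 3: 0 empty cells -> FULL (clear)
  row 4: 6 empty cells -> not full
  row 5: 8 empty cells -> not full
  row 6: 0 empty cells -> FULL (clear)
  row 7: 2 empty cells -> not full
  row 8: 1 empty cell -> not full
Total rows cleared: 3

Answer: 3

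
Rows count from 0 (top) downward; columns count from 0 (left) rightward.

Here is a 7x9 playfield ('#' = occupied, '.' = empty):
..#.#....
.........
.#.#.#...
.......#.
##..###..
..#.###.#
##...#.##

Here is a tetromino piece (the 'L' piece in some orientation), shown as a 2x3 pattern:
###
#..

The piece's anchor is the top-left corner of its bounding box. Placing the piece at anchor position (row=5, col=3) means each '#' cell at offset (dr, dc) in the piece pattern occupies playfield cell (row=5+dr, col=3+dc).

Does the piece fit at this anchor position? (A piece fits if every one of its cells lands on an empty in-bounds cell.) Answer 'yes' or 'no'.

Check each piece cell at anchor (5, 3):
  offset (0,0) -> (5,3): empty -> OK
  offset (0,1) -> (5,4): occupied ('#') -> FAIL
  offset (0,2) -> (5,5): occupied ('#') -> FAIL
  offset (1,0) -> (6,3): empty -> OK
All cells valid: no

Answer: no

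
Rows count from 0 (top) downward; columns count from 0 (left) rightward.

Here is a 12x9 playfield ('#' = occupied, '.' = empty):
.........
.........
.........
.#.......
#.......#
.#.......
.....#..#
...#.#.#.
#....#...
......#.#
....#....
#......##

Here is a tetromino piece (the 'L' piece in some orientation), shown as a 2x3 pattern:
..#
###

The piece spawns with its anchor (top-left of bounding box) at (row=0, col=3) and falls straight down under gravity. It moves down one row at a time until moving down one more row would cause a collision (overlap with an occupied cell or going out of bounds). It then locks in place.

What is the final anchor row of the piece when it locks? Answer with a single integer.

Spawn at (row=0, col=3). Try each row:
  row 0: fits
  row 1: fits
  row 2: fits
  row 3: fits
  row 4: fits
  row 5: blocked -> lock at row 4

Answer: 4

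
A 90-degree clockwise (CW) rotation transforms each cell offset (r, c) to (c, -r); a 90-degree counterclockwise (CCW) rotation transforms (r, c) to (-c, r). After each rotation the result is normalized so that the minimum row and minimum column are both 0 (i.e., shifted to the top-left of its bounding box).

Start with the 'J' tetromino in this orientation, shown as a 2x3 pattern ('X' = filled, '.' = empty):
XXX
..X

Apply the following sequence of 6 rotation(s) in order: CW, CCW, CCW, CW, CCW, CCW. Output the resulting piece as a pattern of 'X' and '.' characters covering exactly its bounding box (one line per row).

Start:
XXX
..X
After rotation 1 (CW):
.X
.X
XX
After rotation 2 (CCW):
XXX
..X
After rotation 3 (CCW):
XX
X.
X.
After rotation 4 (CW):
XXX
..X
After rotation 5 (CCW):
XX
X.
X.
After rotation 6 (CCW):
X..
XXX

Answer: X..
XXX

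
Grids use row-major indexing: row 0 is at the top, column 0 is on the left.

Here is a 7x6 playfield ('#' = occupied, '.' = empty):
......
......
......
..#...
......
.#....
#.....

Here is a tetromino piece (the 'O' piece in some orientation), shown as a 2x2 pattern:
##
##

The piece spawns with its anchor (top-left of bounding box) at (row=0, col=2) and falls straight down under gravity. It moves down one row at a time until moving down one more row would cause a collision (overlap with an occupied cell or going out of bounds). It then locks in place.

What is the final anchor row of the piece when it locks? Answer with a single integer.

Answer: 1

Derivation:
Spawn at (row=0, col=2). Try each row:
  row 0: fits
  row 1: fits
  row 2: blocked -> lock at row 1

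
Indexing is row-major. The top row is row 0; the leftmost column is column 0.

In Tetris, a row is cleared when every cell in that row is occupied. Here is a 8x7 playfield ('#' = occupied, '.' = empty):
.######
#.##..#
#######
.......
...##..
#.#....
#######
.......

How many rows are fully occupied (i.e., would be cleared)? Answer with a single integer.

Check each row:
  row 0: 1 empty cell -> not full
  row 1: 3 empty cells -> not full
  row 2: 0 empty cells -> FULL (clear)
  row 3: 7 empty cells -> not full
  row 4: 5 empty cells -> not full
  row 5: 5 empty cells -> not full
  row 6: 0 empty cells -> FULL (clear)
  row 7: 7 empty cells -> not full
Total rows cleared: 2

Answer: 2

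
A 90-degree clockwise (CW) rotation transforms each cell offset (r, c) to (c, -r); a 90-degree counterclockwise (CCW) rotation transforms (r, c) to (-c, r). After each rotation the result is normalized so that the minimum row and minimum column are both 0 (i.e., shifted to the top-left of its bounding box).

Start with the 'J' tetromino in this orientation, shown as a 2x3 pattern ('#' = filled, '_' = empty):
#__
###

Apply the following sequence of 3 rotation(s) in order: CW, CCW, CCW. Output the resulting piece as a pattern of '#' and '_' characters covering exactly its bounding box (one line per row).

Answer: _#
_#
##

Derivation:
Start:
#__
###
After rotation 1 (CW):
##
#_
#_
After rotation 2 (CCW):
#__
###
After rotation 3 (CCW):
_#
_#
##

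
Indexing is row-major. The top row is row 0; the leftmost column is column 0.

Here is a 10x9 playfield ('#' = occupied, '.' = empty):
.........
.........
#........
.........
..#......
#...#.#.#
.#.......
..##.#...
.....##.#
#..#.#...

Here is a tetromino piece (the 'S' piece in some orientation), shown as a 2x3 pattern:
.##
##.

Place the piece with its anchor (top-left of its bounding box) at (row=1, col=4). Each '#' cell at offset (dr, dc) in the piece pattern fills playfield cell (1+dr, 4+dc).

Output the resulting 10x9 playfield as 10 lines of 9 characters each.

Fill (1+0,4+1) = (1,5)
Fill (1+0,4+2) = (1,6)
Fill (1+1,4+0) = (2,4)
Fill (1+1,4+1) = (2,5)

Answer: .........
.....##..
#...##...
.........
..#......
#...#.#.#
.#.......
..##.#...
.....##.#
#..#.#...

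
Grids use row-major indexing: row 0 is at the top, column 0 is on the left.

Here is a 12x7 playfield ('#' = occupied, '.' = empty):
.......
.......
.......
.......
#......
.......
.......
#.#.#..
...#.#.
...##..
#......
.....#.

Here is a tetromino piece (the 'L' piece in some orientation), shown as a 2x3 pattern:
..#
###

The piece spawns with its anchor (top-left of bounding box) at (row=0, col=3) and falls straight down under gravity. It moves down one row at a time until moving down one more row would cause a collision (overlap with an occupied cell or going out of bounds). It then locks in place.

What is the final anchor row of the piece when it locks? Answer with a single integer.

Answer: 5

Derivation:
Spawn at (row=0, col=3). Try each row:
  row 0: fits
  row 1: fits
  row 2: fits
  row 3: fits
  row 4: fits
  row 5: fits
  row 6: blocked -> lock at row 5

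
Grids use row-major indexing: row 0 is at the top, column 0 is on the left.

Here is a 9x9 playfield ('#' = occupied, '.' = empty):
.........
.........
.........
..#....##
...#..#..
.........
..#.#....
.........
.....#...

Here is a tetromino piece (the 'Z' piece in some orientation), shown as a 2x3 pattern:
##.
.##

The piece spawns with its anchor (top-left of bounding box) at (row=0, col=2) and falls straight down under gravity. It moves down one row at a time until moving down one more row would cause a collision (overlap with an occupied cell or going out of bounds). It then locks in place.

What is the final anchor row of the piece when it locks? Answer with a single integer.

Answer: 2

Derivation:
Spawn at (row=0, col=2). Try each row:
  row 0: fits
  row 1: fits
  row 2: fits
  row 3: blocked -> lock at row 2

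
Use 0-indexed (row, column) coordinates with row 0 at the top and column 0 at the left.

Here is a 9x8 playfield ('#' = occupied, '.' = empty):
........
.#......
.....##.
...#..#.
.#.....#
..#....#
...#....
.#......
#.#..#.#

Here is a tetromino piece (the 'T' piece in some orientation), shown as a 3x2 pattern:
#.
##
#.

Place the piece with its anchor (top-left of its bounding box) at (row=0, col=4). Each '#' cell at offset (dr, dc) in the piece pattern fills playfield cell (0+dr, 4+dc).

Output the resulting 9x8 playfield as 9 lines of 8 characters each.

Answer: ....#...
.#..##..
....###.
...#..#.
.#.....#
..#....#
...#....
.#......
#.#..#.#

Derivation:
Fill (0+0,4+0) = (0,4)
Fill (0+1,4+0) = (1,4)
Fill (0+1,4+1) = (1,5)
Fill (0+2,4+0) = (2,4)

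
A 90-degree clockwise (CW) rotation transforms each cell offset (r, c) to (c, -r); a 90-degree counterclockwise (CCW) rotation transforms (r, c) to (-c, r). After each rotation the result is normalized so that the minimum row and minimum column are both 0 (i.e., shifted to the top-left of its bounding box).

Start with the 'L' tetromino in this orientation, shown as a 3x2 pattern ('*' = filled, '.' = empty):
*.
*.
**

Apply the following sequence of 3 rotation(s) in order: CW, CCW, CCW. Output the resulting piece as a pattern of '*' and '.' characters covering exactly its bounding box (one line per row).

Start:
*.
*.
**
After rotation 1 (CW):
***
*..
After rotation 2 (CCW):
*.
*.
**
After rotation 3 (CCW):
..*
***

Answer: ..*
***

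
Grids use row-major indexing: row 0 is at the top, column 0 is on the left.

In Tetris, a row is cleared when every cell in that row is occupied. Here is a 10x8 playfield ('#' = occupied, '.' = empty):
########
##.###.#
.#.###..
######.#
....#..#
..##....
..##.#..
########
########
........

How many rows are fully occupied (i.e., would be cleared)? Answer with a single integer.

Answer: 3

Derivation:
Check each row:
  row 0: 0 empty cells -> FULL (clear)
  row 1: 2 empty cells -> not full
  row 2: 4 empty cells -> not full
  row 3: 1 empty cell -> not full
  row 4: 6 empty cells -> not full
  row 5: 6 empty cells -> not full
  row 6: 5 empty cells -> not full
  row 7: 0 empty cells -> FULL (clear)
  row 8: 0 empty cells -> FULL (clear)
  row 9: 8 empty cells -> not full
Total rows cleared: 3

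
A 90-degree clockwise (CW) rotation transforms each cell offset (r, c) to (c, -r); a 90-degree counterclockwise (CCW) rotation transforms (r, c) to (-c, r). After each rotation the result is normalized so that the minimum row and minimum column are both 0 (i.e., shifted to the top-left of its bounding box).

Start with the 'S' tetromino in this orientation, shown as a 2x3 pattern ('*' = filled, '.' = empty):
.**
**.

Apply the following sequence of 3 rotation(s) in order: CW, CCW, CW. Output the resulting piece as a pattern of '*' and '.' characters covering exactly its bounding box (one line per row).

Start:
.**
**.
After rotation 1 (CW):
*.
**
.*
After rotation 2 (CCW):
.**
**.
After rotation 3 (CW):
*.
**
.*

Answer: *.
**
.*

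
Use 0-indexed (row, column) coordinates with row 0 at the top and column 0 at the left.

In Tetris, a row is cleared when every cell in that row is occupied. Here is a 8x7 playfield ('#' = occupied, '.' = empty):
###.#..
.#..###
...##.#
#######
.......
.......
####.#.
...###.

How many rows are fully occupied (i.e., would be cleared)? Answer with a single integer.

Answer: 1

Derivation:
Check each row:
  row 0: 3 empty cells -> not full
  row 1: 3 empty cells -> not full
  row 2: 4 empty cells -> not full
  row 3: 0 empty cells -> FULL (clear)
  row 4: 7 empty cells -> not full
  row 5: 7 empty cells -> not full
  row 6: 2 empty cells -> not full
  row 7: 4 empty cells -> not full
Total rows cleared: 1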